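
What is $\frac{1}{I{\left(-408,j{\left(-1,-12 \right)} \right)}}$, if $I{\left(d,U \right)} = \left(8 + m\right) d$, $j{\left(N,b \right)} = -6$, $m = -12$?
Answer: $\frac{1}{1632} \approx 0.00061275$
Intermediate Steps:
$I{\left(d,U \right)} = - 4 d$ ($I{\left(d,U \right)} = \left(8 - 12\right) d = - 4 d$)
$\frac{1}{I{\left(-408,j{\left(-1,-12 \right)} \right)}} = \frac{1}{\left(-4\right) \left(-408\right)} = \frac{1}{1632}$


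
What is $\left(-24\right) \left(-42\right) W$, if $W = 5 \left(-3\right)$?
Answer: $-15120$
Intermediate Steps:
$W = -15$
$\left(-24\right) \left(-42\right) W = \left(-24\right) \left(-42\right) \left(-15\right) = 1008 \left(-15\right) = -15120$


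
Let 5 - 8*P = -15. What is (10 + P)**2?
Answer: 625/4 ≈ 156.25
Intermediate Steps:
P = 5/2 (P = 5/8 - 1/8*(-15) = 5/8 + 15/8 = 5/2 ≈ 2.5000)
(10 + P)**2 = (10 + 5/2)**2 = (25/2)**2 = 625/4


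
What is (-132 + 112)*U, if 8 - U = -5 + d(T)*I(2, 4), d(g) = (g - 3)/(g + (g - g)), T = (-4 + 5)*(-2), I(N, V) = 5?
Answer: -10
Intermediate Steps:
T = -2 (T = 1*(-2) = -2)
d(g) = (-3 + g)/g (d(g) = (-3 + g)/(g + 0) = (-3 + g)/g)
U = ½ (U = 8 - (-5 + ((-3 - 2)/(-2))*5) = 8 - (-5 - ½*(-5)*5) = 8 - (-5 + (5/2)*5) = 8 - (-5 + 25/2) = 8 - 1*15/2 = 8 - 15/2 = ½ ≈ 0.50000)
(-132 + 112)*U = (-132 + 112)*(½) = -20*½ = -10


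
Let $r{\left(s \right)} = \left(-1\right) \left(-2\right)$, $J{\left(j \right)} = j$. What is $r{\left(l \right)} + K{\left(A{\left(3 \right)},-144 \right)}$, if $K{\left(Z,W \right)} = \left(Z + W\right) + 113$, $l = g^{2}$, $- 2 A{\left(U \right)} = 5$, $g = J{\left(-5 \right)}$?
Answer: $- \frac{63}{2} \approx -31.5$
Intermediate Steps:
$g = -5$
$A{\left(U \right)} = - \frac{5}{2}$ ($A{\left(U \right)} = \left(- \frac{1}{2}\right) 5 = - \frac{5}{2}$)
$l = 25$ ($l = \left(-5\right)^{2} = 25$)
$r{\left(s \right)} = 2$
$K{\left(Z,W \right)} = 113 + W + Z$ ($K{\left(Z,W \right)} = \left(W + Z\right) + 113 = 113 + W + Z$)
$r{\left(l \right)} + K{\left(A{\left(3 \right)},-144 \right)} = 2 - \frac{67}{2} = - \frac{63}{2}$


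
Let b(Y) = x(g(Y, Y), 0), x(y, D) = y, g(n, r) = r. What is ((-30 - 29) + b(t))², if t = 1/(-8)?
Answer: 223729/64 ≈ 3495.8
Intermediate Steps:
t = -⅛ ≈ -0.12500
b(Y) = Y
((-30 - 29) + b(t))² = ((-30 - 29) - ⅛)² = (-59 - ⅛)² = (-473/8)² = 223729/64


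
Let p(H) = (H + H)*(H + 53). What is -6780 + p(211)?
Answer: 104628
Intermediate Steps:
p(H) = 2*H*(53 + H) (p(H) = (2*H)*(53 + H) = 2*H*(53 + H))
-6780 + p(211) = -6780 + 2*211*(53 + 211) = -6780 + 2*211*264 = -6780 + 111408 = 104628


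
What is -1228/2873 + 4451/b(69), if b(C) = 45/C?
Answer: 294099209/43095 ≈ 6824.4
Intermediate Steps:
-1228/2873 + 4451/b(69) = -1228/2873 + 4451/((45/69)) = -1228*1/2873 + 4451/((45*(1/69))) = -1228/2873 + 4451/(15/23) = -1228/2873 + 4451*(23/15) = -1228/2873 + 102373/15 = 294099209/43095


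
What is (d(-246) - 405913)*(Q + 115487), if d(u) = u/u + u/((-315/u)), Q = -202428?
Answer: 1235748423004/35 ≈ 3.5307e+10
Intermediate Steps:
d(u) = 1 - u²/315 (d(u) = 1 + u*(-u/315) = 1 - u²/315)
(d(-246) - 405913)*(Q + 115487) = ((1 - 1/315*(-246)²) - 405913)*(-202428 + 115487) = ((1 - 1/315*60516) - 405913)*(-86941) = ((1 - 6724/35) - 405913)*(-86941) = (-6689/35 - 405913)*(-86941) = -14213644/35*(-86941) = 1235748423004/35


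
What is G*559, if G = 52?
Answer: 29068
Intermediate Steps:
G*559 = 52*559 = 29068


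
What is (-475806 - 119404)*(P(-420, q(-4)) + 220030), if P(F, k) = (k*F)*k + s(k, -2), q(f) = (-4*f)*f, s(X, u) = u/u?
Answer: 892987015690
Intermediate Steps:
s(X, u) = 1
q(f) = -4*f**2
P(F, k) = 1 + F*k**2 (P(F, k) = (k*F)*k + 1 = (F*k)*k + 1 = F*k**2 + 1 = 1 + F*k**2)
(-475806 - 119404)*(P(-420, q(-4)) + 220030) = (-475806 - 119404)*((1 - 420*(-4*(-4)**2)**2) + 220030) = -595210*((1 - 420*(-4*16)**2) + 220030) = -595210*((1 - 420*(-64)**2) + 220030) = -595210*((1 - 420*4096) + 220030) = -595210*((1 - 1720320) + 220030) = -595210*(-1720319 + 220030) = -595210*(-1500289) = 892987015690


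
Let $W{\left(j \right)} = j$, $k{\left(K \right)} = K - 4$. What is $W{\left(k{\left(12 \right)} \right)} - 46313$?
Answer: $-46305$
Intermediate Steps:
$k{\left(K \right)} = -4 + K$
$W{\left(k{\left(12 \right)} \right)} - 46313 = \left(-4 + 12\right) - 46313 = 8 - 46313 = -46305$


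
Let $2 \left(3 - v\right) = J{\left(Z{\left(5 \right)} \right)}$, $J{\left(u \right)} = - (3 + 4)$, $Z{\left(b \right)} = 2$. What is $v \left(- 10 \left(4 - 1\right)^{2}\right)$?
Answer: $-585$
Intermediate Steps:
$J{\left(u \right)} = -7$ ($J{\left(u \right)} = \left(-1\right) 7 = -7$)
$v = \frac{13}{2}$ ($v = 3 - - \frac{7}{2} = 3 + \frac{7}{2} = \frac{13}{2} \approx 6.5$)
$v \left(- 10 \left(4 - 1\right)^{2}\right) = \frac{13 \left(- 10 \left(4 - 1\right)^{2}\right)}{2} = \frac{13 \left(- 10 \cdot 3^{2}\right)}{2} = \frac{13 \left(\left(-10\right) 9\right)}{2} = \frac{13}{2} \left(-90\right) = -585$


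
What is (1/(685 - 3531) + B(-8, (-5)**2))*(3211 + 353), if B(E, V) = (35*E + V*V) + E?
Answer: 1709117982/1423 ≈ 1.2011e+6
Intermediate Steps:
B(E, V) = V**2 + 36*E (B(E, V) = (35*E + V**2) + E = (V**2 + 35*E) + E = V**2 + 36*E)
(1/(685 - 3531) + B(-8, (-5)**2))*(3211 + 353) = (1/(685 - 3531) + (((-5)**2)**2 + 36*(-8)))*(3211 + 353) = (1/(-2846) + (25**2 - 288))*3564 = (-1/2846 + (625 - 288))*3564 = (-1/2846 + 337)*3564 = (959101/2846)*3564 = 1709117982/1423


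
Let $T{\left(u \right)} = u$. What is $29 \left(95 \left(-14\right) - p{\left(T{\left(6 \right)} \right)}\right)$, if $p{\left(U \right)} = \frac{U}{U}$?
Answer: $-38599$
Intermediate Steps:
$p{\left(U \right)} = 1$
$29 \left(95 \left(-14\right) - p{\left(T{\left(6 \right)} \right)}\right) = 29 \left(95 \left(-14\right) - 1\right) = 29 \left(-1330 - 1\right) = 29 \left(-1331\right) = -38599$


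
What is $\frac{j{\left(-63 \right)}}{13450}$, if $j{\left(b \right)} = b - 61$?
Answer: $- \frac{62}{6725} \approx -0.0092193$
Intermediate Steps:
$j{\left(b \right)} = -61 + b$
$\frac{j{\left(-63 \right)}}{13450} = \frac{-61 - 63}{13450} = \left(-124\right) \frac{1}{13450} = - \frac{62}{6725}$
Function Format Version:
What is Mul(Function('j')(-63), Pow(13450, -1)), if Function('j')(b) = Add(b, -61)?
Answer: Rational(-62, 6725) ≈ -0.0092193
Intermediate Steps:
Function('j')(b) = Add(-61, b)
Mul(Function('j')(-63), Pow(13450, -1)) = Mul(Add(-61, -63), Pow(13450, -1)) = Mul(-124, Rational(1, 13450)) = Rational(-62, 6725)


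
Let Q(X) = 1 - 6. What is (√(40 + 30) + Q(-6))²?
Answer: (5 - √70)² ≈ 11.334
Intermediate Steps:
Q(X) = -5
(√(40 + 30) + Q(-6))² = (√(40 + 30) - 5)² = (√70 - 5)² = (-5 + √70)²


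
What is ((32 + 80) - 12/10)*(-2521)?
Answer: -1396634/5 ≈ -2.7933e+5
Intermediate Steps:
((32 + 80) - 12/10)*(-2521) = (112 - 12*⅒)*(-2521) = (112 - 6/5)*(-2521) = (554/5)*(-2521) = -1396634/5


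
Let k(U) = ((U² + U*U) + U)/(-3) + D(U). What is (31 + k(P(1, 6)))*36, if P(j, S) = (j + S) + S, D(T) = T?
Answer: -2628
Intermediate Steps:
P(j, S) = j + 2*S (P(j, S) = (S + j) + S = j + 2*S)
k(U) = -2*U²/3 + 2*U/3 (k(U) = ((U² + U*U) + U)/(-3) + U = -((U² + U²) + U)/3 + U = -(2*U² + U)/3 + U = -(U + 2*U²)/3 + U = (-2*U²/3 - U/3) + U = -2*U²/3 + 2*U/3)
(31 + k(P(1, 6)))*36 = (31 + 2*(1 + 2*6)*(1 - (1 + 2*6))/3)*36 = (31 + 2*(1 + 12)*(1 - (1 + 12))/3)*36 = (31 + (⅔)*13*(1 - 1*13))*36 = (31 + (⅔)*13*(1 - 13))*36 = (31 + (⅔)*13*(-12))*36 = (31 - 104)*36 = -73*36 = -2628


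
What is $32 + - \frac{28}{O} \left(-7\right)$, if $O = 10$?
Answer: $\frac{258}{5} \approx 51.6$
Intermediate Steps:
$32 + - \frac{28}{O} \left(-7\right) = 32 + - \frac{28}{10} \left(-7\right) = 32 + \left(-28\right) \frac{1}{10} \left(-7\right) = 32 - - \frac{98}{5} = 32 + \frac{98}{5} = \frac{258}{5}$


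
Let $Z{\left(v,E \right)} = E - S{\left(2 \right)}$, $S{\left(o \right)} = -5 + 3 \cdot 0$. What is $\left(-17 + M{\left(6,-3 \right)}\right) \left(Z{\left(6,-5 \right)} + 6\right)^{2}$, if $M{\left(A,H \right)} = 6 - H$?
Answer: $-288$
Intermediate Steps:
$S{\left(o \right)} = -5$ ($S{\left(o \right)} = -5 + 0 = -5$)
$Z{\left(v,E \right)} = 5 + E$ ($Z{\left(v,E \right)} = E - -5 = E + 5 = 5 + E$)
$\left(-17 + M{\left(6,-3 \right)}\right) \left(Z{\left(6,-5 \right)} + 6\right)^{2} = \left(-17 + \left(6 - -3\right)\right) \left(\left(5 - 5\right) + 6\right)^{2} = \left(-17 + \left(6 + 3\right)\right) \left(0 + 6\right)^{2} = \left(-17 + 9\right) 6^{2} = \left(-8\right) 36 = -288$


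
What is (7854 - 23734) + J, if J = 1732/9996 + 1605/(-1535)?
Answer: -12183694088/767193 ≈ -15881.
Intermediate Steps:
J = -669248/767193 (J = 1732*(1/9996) + 1605*(-1/1535) = 433/2499 - 321/307 = -669248/767193 ≈ -0.87233)
(7854 - 23734) + J = (7854 - 23734) - 669248/767193 = -15880 - 669248/767193 = -12183694088/767193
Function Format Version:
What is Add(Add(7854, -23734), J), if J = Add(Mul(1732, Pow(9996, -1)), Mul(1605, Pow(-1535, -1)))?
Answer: Rational(-12183694088, 767193) ≈ -15881.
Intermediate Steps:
J = Rational(-669248, 767193) (J = Add(Mul(1732, Rational(1, 9996)), Mul(1605, Rational(-1, 1535))) = Add(Rational(433, 2499), Rational(-321, 307)) = Rational(-669248, 767193) ≈ -0.87233)
Add(Add(7854, -23734), J) = Add(Add(7854, -23734), Rational(-669248, 767193)) = Add(-15880, Rational(-669248, 767193)) = Rational(-12183694088, 767193)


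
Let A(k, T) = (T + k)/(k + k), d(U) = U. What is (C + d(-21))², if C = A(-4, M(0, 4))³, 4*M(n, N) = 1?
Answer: 468886671009/1073741824 ≈ 436.68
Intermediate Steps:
M(n, N) = ¼ (M(n, N) = (¼)*1 = ¼)
A(k, T) = (T + k)/(2*k) (A(k, T) = (T + k)/((2*k)) = (T + k)*(1/(2*k)) = (T + k)/(2*k))
C = 3375/32768 (C = ((½)*(¼ - 4)/(-4))³ = ((½)*(-¼)*(-15/4))³ = (15/32)³ = 3375/32768 ≈ 0.10300)
(C + d(-21))² = (3375/32768 - 21)² = (-684753/32768)² = 468886671009/1073741824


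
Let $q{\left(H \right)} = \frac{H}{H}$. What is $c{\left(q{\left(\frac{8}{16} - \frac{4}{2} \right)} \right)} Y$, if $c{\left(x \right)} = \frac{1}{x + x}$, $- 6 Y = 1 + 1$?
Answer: $- \frac{1}{6} \approx -0.16667$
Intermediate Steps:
$Y = - \frac{1}{3}$ ($Y = - \frac{1 + 1}{6} = \left(- \frac{1}{6}\right) 2 = - \frac{1}{3} \approx -0.33333$)
$q{\left(H \right)} = 1$
$c{\left(x \right)} = \frac{1}{2 x}$
$c{\left(q{\left(\frac{8}{16} - \frac{4}{2} \right)} \right)} Y = \frac{1}{2 \cdot 1} \left(- \frac{1}{3}\right) = \frac{1}{2} \cdot 1 \left(- \frac{1}{3}\right) = \frac{1}{2} \left(- \frac{1}{3}\right) = - \frac{1}{6}$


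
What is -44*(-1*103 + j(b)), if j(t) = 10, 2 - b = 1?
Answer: 4092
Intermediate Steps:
b = 1 (b = 2 - 1*1 = 2 - 1 = 1)
-44*(-1*103 + j(b)) = -44*(-1*103 + 10) = -44*(-103 + 10) = -44*(-93) = 4092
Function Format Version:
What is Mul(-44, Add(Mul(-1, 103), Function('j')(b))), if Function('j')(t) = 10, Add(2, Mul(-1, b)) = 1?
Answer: 4092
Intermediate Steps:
b = 1 (b = Add(2, Mul(-1, 1)) = Add(2, -1) = 1)
Mul(-44, Add(Mul(-1, 103), Function('j')(b))) = Mul(-44, Add(Mul(-1, 103), 10)) = Mul(-44, Add(-103, 10)) = Mul(-44, -93) = 4092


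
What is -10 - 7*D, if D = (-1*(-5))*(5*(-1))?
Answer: 165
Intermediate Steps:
D = -25 (D = 5*(-5) = -25)
-10 - 7*D = -10 - 7*(-25) = -10 + 175 = 165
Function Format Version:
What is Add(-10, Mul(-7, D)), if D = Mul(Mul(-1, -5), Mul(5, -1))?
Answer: 165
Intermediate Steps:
D = -25 (D = Mul(5, -5) = -25)
Add(-10, Mul(-7, D)) = Add(-10, Mul(-7, -25)) = Add(-10, 175) = 165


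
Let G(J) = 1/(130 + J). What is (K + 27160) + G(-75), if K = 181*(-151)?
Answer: -9404/55 ≈ -170.98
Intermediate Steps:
K = -27331
(K + 27160) + G(-75) = (-27331 + 27160) + 1/(130 - 75) = -171 + 1/55 = -9404/55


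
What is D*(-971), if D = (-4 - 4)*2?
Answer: 15536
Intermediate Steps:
D = -16 (D = -8*2 = -16)
D*(-971) = -16*(-971) = 15536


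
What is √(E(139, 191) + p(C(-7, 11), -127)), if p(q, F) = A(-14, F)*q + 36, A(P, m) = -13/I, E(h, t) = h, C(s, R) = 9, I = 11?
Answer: 4*√1243/11 ≈ 12.820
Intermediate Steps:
A(P, m) = -13/11
p(q, F) = 36 - 13*q/11 (p(q, F) = -13*q/11 + 36 = 36 - 13*q/11)
√(E(139, 191) + p(C(-7, 11), -127)) = √(139 + (36 - 13/11*9)) = √(139 + (36 - 117/11)) = √(139 + 279/11) = √(1808/11) = 4*√1243/11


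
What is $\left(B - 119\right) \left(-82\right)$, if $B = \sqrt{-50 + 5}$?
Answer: $9758 - 246 i \sqrt{5} \approx 9758.0 - 550.07 i$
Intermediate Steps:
$B = 3 i \sqrt{5}$ ($B = \sqrt{-45} = 3 i \sqrt{5} \approx 6.7082 i$)
$\left(B - 119\right) \left(-82\right) = \left(3 i \sqrt{5} - 119\right) \left(-82\right) = \left(-119 + 3 i \sqrt{5}\right) \left(-82\right) = 9758 - 246 i \sqrt{5}$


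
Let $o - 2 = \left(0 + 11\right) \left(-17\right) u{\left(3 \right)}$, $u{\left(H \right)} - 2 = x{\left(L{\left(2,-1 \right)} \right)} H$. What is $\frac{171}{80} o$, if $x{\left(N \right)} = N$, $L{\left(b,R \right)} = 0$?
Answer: $- \frac{15903}{20} \approx -795.15$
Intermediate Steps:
$u{\left(H \right)} = 2$ ($u{\left(H \right)} = 2 + 0 H = 2 + 0 = 2$)
$o = -372$ ($o = 2 + \left(0 + 11\right) \left(-17\right) 2 = 2 + 11 \left(-17\right) 2 = 2 - 374 = -372$)
$\frac{171}{80} o = \frac{171}{80} \left(-372\right) = - \frac{15903}{20}$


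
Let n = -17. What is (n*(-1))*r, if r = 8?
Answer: 136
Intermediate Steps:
(n*(-1))*r = -17*(-1)*8 = 17*8 = 136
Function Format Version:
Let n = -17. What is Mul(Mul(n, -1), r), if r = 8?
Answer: 136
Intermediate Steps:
Mul(Mul(n, -1), r) = Mul(Mul(-17, -1), 8) = Mul(17, 8) = 136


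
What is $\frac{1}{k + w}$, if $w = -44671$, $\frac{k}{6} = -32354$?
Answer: $- \frac{1}{238795} \approx -4.1877 \cdot 10^{-6}$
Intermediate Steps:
$k = -194124$ ($k = 6 \left(-32354\right) = -194124$)
$\frac{1}{k + w} = \frac{1}{-194124 - 44671} = \frac{1}{-238795} = - \frac{1}{238795}$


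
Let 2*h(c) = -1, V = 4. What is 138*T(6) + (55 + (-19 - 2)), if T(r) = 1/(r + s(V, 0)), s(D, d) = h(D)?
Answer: 650/11 ≈ 59.091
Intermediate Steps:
h(c) = -1/2 (h(c) = (1/2)*(-1) = -1/2)
s(D, d) = -1/2
T(r) = 1/(-1/2 + r) (T(r) = 1/(r - 1/2) = 1/(-1/2 + r))
138*T(6) + (55 + (-19 - 2)) = 138*(2/(-1 + 2*6)) + (55 + (-19 - 2)) = 138*(2/(-1 + 12)) + (55 - 21) = 138*(2/11) + 34 = 276/11 + 34 = 650/11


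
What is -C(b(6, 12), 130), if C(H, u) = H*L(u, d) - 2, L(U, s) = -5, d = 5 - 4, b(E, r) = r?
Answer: 62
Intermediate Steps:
d = 1
C(H, u) = -2 - 5*H (C(H, u) = H*(-5) - 2 = -5*H - 2 = -2 - 5*H)
-C(b(6, 12), 130) = -(-2 - 5*12) = -(-2 - 60) = -1*(-62) = 62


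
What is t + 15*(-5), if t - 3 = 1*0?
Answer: -72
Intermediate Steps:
t = 3 (t = 3 + 1*0 = 3 + 0 = 3)
t + 15*(-5) = 3 + 15*(-5) = 3 - 75 = -72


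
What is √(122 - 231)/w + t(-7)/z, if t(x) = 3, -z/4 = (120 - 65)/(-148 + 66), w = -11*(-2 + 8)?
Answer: 123/110 - I*√109/66 ≈ 1.1182 - 0.15819*I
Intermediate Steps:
w = -66 (w = -11*6 = -66)
z = 110/41 (z = -4*(120 - 65)/(-148 + 66) = -220/(-82) = -220*(-1)/82 = -4*(-55/82) = 110/41 ≈ 2.6829)
√(122 - 231)/w + t(-7)/z = √(122 - 231)/(-66) + 3/(110/41) = √(-109)*(-1/66) + 3*(41/110) = (I*√109)*(-1/66) + 123/110 = -I*√109/66 + 123/110 = 123/110 - I*√109/66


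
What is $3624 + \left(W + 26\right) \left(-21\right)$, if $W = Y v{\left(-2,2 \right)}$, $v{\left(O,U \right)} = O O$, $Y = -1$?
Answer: $3162$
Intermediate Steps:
$v{\left(O,U \right)} = O^{2}$
$W = -4$ ($W = - \left(-2\right)^{2} = \left(-1\right) 4 = -4$)
$3624 + \left(W + 26\right) \left(-21\right) = 3624 + \left(-4 + 26\right) \left(-21\right) = 3624 + 22 \left(-21\right) = 3624 - 462 = 3162$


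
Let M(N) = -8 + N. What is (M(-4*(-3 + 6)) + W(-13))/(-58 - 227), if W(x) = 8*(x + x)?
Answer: ⅘ ≈ 0.80000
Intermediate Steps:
W(x) = 16*x (W(x) = 8*(2*x) = 16*x)
(M(-4*(-3 + 6)) + W(-13))/(-58 - 227) = ((-8 - 4*(-3 + 6)) + 16*(-13))/(-58 - 227) = ((-8 - 4*3) - 208)/(-285) = ((-8 - 12) - 208)*(-1/285) = (-20 - 208)*(-1/285) = -228*(-1/285) = ⅘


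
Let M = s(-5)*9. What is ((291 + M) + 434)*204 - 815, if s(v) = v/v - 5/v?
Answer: 150757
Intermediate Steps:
s(v) = 1 - 5/v
M = 18 (M = ((-5 - 5)/(-5))*9 = -⅕*(-10)*9 = 2*9 = 18)
((291 + M) + 434)*204 - 815 = ((291 + 18) + 434)*204 - 815 = (309 + 434)*204 - 815 = 743*204 - 815 = 151572 - 815 = 150757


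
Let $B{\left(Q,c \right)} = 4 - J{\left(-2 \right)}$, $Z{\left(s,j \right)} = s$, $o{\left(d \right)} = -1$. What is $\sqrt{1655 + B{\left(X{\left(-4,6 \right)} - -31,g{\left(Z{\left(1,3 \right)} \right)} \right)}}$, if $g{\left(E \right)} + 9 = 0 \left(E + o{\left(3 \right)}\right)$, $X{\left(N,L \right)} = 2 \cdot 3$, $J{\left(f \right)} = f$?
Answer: $\sqrt{1661} \approx 40.755$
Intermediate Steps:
$X{\left(N,L \right)} = 6$
$g{\left(E \right)} = -9$ ($g{\left(E \right)} = -9 + 0 \left(E - 1\right) = -9 + 0 \left(-1 + E\right) = -9 + 0 = -9$)
$B{\left(Q,c \right)} = 6$ ($B{\left(Q,c \right)} = 4 - -2 = 4 + 2 = 6$)
$\sqrt{1655 + B{\left(X{\left(-4,6 \right)} - -31,g{\left(Z{\left(1,3 \right)} \right)} \right)}} = \sqrt{1655 + 6} = \sqrt{1661}$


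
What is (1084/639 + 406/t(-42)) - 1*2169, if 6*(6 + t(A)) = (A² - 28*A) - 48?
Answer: -47068307/21726 ≈ -2166.4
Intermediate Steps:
t(A) = -14 - 14*A/3 + A²/6 (t(A) = -6 + ((A² - 28*A) - 48)/6 = -6 + (-48 + A² - 28*A)/6 = -6 + (-8 - 14*A/3 + A²/6) = -14 - 14*A/3 + A²/6)
(1084/639 + 406/t(-42)) - 1*2169 = (1084/639 + 406/(-14 - 14/3*(-42) + (⅙)*(-42)²)) - 1*2169 = (1084*(1/639) + 406/(-14 + 196 + (⅙)*1764)) - 2169 = (1084/639 + 406/(-14 + 196 + 294)) - 2169 = (1084/639 + 406/476) - 2169 = (1084/639 + 406*(1/476)) - 2169 = (1084/639 + 29/34) - 2169 = 55387/21726 - 2169 = -47068307/21726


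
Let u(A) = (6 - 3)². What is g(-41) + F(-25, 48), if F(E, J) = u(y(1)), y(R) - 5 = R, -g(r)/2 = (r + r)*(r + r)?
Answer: -13439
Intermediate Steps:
g(r) = -8*r² (g(r) = -2*(r + r)*(r + r) = -2*2*r*2*r = -8*r²)
y(R) = 5 + R
u(A) = 9 (u(A) = 3² = 9)
F(E, J) = 9
g(-41) + F(-25, 48) = -8*(-41)² + 9 = -8*1681 + 9 = -13448 + 9 = -13439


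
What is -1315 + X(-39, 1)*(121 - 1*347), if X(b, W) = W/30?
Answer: -19838/15 ≈ -1322.5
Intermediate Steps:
X(b, W) = W/30 (X(b, W) = W*(1/30) = W/30)
-1315 + X(-39, 1)*(121 - 1*347) = -1315 + ((1/30)*1)*(121 - 1*347) = -1315 + (121 - 347)/30 = -1315 + (1/30)*(-226) = -1315 - 113/15 = -19838/15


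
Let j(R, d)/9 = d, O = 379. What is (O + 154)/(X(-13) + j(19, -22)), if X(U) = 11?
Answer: -533/187 ≈ -2.8503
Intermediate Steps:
j(R, d) = 9*d
(O + 154)/(X(-13) + j(19, -22)) = (379 + 154)/(11 + 9*(-22)) = 533/(11 - 198) = 533/(-187) = 533*(-1/187) = -533/187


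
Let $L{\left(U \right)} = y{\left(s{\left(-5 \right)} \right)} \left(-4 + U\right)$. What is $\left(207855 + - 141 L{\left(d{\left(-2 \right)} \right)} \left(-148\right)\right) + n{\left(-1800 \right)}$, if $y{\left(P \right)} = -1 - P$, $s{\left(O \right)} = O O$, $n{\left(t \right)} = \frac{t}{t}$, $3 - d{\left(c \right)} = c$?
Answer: $-334712$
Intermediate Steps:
$d{\left(c \right)} = 3 - c$
$n{\left(t \right)} = 1$
$s{\left(O \right)} = O^{2}$
$L{\left(U \right)} = 104 - 26 U$ ($L{\left(U \right)} = \left(-1 - \left(-5\right)^{2}\right) \left(-4 + U\right) = \left(-1 - 25\right) \left(-4 + U\right) = - 26 \left(-4 + U\right) = 104 - 26 U$)
$\left(207855 + - 141 L{\left(d{\left(-2 \right)} \right)} \left(-148\right)\right) + n{\left(-1800 \right)} = \left(207855 + - 141 \left(104 - 26 \left(3 - -2\right)\right) \left(-148\right)\right) + 1 = \left(207855 + - 141 \left(104 - 26 \left(3 + 2\right)\right) \left(-148\right)\right) + 1 = \left(207855 + - 141 \left(104 - 130\right) \left(-148\right)\right) + 1 = \left(207855 + \left(-141\right) \left(-26\right) \left(-148\right)\right) + 1 = \left(207855 + 3666 \left(-148\right)\right) + 1 = \left(207855 - 542568\right) + 1 = -334713 + 1 = -334712$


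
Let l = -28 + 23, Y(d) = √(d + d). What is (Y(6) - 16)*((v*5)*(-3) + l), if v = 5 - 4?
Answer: 320 - 40*√3 ≈ 250.72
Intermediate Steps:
Y(d) = √2*√d (Y(d) = √(2*d) = √2*√d)
l = -5
v = 1
(Y(6) - 16)*((v*5)*(-3) + l) = (√2*√6 - 16)*((1*5)*(-3) - 5) = (2*√3 - 16)*(5*(-3) - 5) = (-16 + 2*√3)*(-15 - 5) = (-16 + 2*√3)*(-20) = 320 - 40*√3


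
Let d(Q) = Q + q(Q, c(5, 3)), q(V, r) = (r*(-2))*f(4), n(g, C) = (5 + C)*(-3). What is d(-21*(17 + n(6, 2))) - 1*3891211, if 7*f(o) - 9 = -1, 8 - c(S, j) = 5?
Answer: -27237937/7 ≈ -3.8911e+6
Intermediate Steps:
c(S, j) = 3 (c(S, j) = 8 - 1*5 = 8 - 5 = 3)
f(o) = 8/7 (f(o) = 9/7 + (⅐)*(-1) = 9/7 - ⅐ = 8/7)
n(g, C) = -15 - 3*C
q(V, r) = -16*r/7 (q(V, r) = (r*(-2))*(8/7) = -2*r*(8/7) = -16*r/7)
d(Q) = -48/7 + Q (d(Q) = Q - 16/7*3 = Q - 48/7 = -48/7 + Q)
d(-21*(17 + n(6, 2))) - 1*3891211 = (-48/7 - 21*(17 + (-15 - 3*2))) - 1*3891211 = (-48/7 - 21*(17 + (-15 - 6))) - 3891211 = (-48/7 - 21*(17 - 21)) - 3891211 = (-48/7 - 21*(-4)) - 3891211 = (-48/7 + 84) - 3891211 = 540/7 - 3891211 = -27237937/7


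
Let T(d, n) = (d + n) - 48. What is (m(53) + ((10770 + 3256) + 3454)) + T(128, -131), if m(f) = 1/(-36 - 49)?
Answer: 1481464/85 ≈ 17429.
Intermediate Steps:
T(d, n) = -48 + d + n
m(f) = -1/85 (m(f) = 1/(-85) = -1/85)
(m(53) + ((10770 + 3256) + 3454)) + T(128, -131) = (-1/85 + ((10770 + 3256) + 3454)) + (-48 + 128 - 131) = (-1/85 + (14026 + 3454)) - 51 = (-1/85 + 17480) - 51 = 1485799/85 - 51 = 1481464/85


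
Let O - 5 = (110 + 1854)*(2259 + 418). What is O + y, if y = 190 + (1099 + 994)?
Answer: 5259916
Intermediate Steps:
O = 5257633 (O = 5 + (110 + 1854)*(2259 + 418) = 5 + 1964*2677 = 5 + 5257628 = 5257633)
y = 2283 (y = 190 + 2093 = 2283)
O + y = 5257633 + 2283 = 5259916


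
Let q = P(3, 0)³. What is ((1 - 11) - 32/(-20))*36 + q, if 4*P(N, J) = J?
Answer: -1512/5 ≈ -302.40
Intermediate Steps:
P(N, J) = J/4
q = 0 (q = ((¼)*0)³ = 0³ = 0)
((1 - 11) - 32/(-20))*36 + q = ((1 - 11) - 32/(-20))*36 + 0 = (-10 - 32*(-1/20))*36 + 0 = (-10 + 8/5)*36 + 0 = -42/5*36 + 0 = -1512/5 + 0 = -1512/5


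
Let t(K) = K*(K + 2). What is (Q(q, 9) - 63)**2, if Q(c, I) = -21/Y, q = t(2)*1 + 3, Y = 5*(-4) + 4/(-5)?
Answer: 41563809/10816 ≈ 3842.8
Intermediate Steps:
Y = -104/5 (Y = -20 + 4*(-1/5) = -20 - 4/5 = -104/5 ≈ -20.800)
t(K) = K*(2 + K)
q = 11 (q = (2*(2 + 2))*1 + 3 = (2*4)*1 + 3 = 8*1 + 3 = 8 + 3 = 11)
Q(c, I) = 105/104 (Q(c, I) = -21/(-104/5) = -21*(-5/104) = 105/104)
(Q(q, 9) - 63)**2 = (105/104 - 63)**2 = (-6447/104)**2 = 41563809/10816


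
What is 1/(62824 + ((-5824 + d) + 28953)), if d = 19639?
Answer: 1/105592 ≈ 9.4704e-6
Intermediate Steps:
1/(62824 + ((-5824 + d) + 28953)) = 1/(62824 + ((-5824 + 19639) + 28953)) = 1/(62824 + (13815 + 28953)) = 1/(62824 + 42768) = 1/105592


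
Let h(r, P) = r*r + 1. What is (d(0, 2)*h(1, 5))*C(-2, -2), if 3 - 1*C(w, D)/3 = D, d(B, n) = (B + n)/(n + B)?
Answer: 30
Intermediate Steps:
h(r, P) = 1 + r² (h(r, P) = r² + 1 = 1 + r²)
d(B, n) = 1 (d(B, n) = (B + n)/(B + n) = 1)
C(w, D) = 9 - 3*D
(d(0, 2)*h(1, 5))*C(-2, -2) = (1*(1 + 1²))*(9 - 3*(-2)) = (1*(1 + 1))*(9 + 6) = (1*2)*15 = 2*15 = 30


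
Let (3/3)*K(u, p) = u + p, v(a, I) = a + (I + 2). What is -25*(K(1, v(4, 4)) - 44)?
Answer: 825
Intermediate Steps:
v(a, I) = 2 + I + a (v(a, I) = a + (2 + I) = 2 + I + a)
K(u, p) = p + u (K(u, p) = u + p = p + u)
-25*(K(1, v(4, 4)) - 44) = -25*(((2 + 4 + 4) + 1) - 44) = -25*((10 + 1) - 44) = -25*(11 - 44) = -25*(-33) = 825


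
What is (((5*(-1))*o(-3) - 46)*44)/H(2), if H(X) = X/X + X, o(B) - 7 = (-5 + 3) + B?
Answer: -2464/3 ≈ -821.33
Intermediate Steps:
o(B) = 5 + B (o(B) = 7 + ((-5 + 3) + B) = 7 + (-2 + B) = 5 + B)
H(X) = 1 + X
(((5*(-1))*o(-3) - 46)*44)/H(2) = (((5*(-1))*(5 - 3) - 46)*44)/(1 + 2) = ((-5*2 - 46)*44)/3 = ((-10 - 46)*44)*(⅓) = -56*44*(⅓) = -2464*⅓ = -2464/3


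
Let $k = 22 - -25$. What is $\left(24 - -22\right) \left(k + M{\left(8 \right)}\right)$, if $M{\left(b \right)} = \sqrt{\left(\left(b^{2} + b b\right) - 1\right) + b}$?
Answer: $2162 + 138 \sqrt{15} \approx 2696.5$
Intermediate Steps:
$k = 47$ ($k = 22 + 25 = 47$)
$M{\left(b \right)} = \sqrt{-1 + b + 2 b^{2}}$ ($M{\left(b \right)} = \sqrt{\left(\left(b^{2} + b^{2}\right) - 1\right) + b} = \sqrt{\left(2 b^{2} - 1\right) + b} = \sqrt{\left(-1 + 2 b^{2}\right) + b} = \sqrt{-1 + b + 2 b^{2}}$)
$\left(24 - -22\right) \left(k + M{\left(8 \right)}\right) = \left(24 - -22\right) \left(47 + \sqrt{-1 + 8 + 2 \cdot 8^{2}}\right) = \left(24 + 22\right) \left(47 + \sqrt{-1 + 8 + 2 \cdot 64}\right) = 46 \left(47 + \sqrt{-1 + 8 + 128}\right) = 46 \left(47 + \sqrt{135}\right) = 46 \left(47 + 3 \sqrt{15}\right) = 2162 + 138 \sqrt{15}$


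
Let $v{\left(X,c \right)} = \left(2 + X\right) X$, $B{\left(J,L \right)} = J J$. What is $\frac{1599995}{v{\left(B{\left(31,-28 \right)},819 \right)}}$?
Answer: $\frac{1599995}{925443} \approx 1.7289$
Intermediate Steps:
$B{\left(J,L \right)} = J^{2}$
$v{\left(X,c \right)} = X \left(2 + X\right)$
$\frac{1599995}{v{\left(B{\left(31,-28 \right)},819 \right)}} = \frac{1599995}{31^{2} \left(2 + 31^{2}\right)} = \frac{1599995}{961 \left(2 + 961\right)} = \frac{1599995}{961 \cdot 963} = \frac{1599995}{925443}$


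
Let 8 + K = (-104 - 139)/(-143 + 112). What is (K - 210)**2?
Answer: 42445225/961 ≈ 44168.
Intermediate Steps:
K = -5/31 (K = -8 + (-104 - 139)/(-143 + 112) = -8 - 243/(-31) = -8 - 243*(-1/31) = -8 + 243/31 = -5/31 ≈ -0.16129)
(K - 210)**2 = (-5/31 - 210)**2 = (-6515/31)**2 = 42445225/961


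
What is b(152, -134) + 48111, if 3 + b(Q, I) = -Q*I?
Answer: 68476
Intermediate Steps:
b(Q, I) = -3 - I*Q (b(Q, I) = -3 - Q*I = -3 - I*Q)
b(152, -134) + 48111 = (-3 - 1*(-134)*152) + 48111 = (-3 + 20368) + 48111 = 20365 + 48111 = 68476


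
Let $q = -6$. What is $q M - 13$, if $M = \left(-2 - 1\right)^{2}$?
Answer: $-67$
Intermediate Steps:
$M = 9$ ($M = \left(-3\right)^{2} = 9$)
$q M - 13 = \left(-6\right) 9 - 13 = -54 - 13 = -67$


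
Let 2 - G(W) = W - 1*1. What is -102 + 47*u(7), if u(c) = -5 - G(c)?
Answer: -149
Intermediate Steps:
G(W) = 3 - W (G(W) = 2 - (W - 1*1) = 2 - (W - 1) = 2 - (-1 + W) = 2 + (1 - W) = 3 - W)
u(c) = -8 + c (u(c) = -5 - (3 - c) = -5 + (-3 + c) = -8 + c)
-102 + 47*u(7) = -102 + 47*(-8 + 7) = -102 + 47*(-1) = -102 - 47 = -149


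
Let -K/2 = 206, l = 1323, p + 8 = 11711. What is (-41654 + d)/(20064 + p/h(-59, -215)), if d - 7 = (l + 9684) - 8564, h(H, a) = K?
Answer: -1794672/917185 ≈ -1.9567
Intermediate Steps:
p = 11703 (p = -8 + 11711 = 11703)
K = -412 (K = -2*206 = -412)
h(H, a) = -412
d = 2450 (d = 7 + ((1323 + 9684) - 8564) = 7 + (11007 - 8564) = 7 + 2443 = 2450)
(-41654 + d)/(20064 + p/h(-59, -215)) = (-41654 + 2450)/(20064 + 11703/(-412)) = -39204/(20064 + 11703*(-1/412)) = -39204/(20064 - 11703/412) = -39204/8254665/412 = -39204*412/8254665 = -1794672/917185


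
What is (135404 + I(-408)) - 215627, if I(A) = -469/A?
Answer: -32730515/408 ≈ -80222.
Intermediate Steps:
(135404 + I(-408)) - 215627 = (135404 - 469/(-408)) - 215627 = (135404 - 469*(-1/408)) - 215627 = (135404 + 469/408) - 215627 = 55245301/408 - 215627 = -32730515/408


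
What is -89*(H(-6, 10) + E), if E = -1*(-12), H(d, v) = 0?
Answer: -1068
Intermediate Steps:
E = 12
-89*(H(-6, 10) + E) = -89*(0 + 12) = -89*12 = -1068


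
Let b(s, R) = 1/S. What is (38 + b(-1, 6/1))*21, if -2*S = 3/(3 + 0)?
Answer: 756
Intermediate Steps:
S = -½ (S = -3/(2*(3 + 0)) = -3/(2*3) = -½*1 = -½ ≈ -0.50000)
b(s, R) = -2 (b(s, R) = 1/(-½) = -2)
(38 + b(-1, 6/1))*21 = (38 - 2)*21 = 36*21 = 756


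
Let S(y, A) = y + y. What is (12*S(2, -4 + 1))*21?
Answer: 1008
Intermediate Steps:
S(y, A) = 2*y
(12*S(2, -4 + 1))*21 = (12*(2*2))*21 = (12*4)*21 = 48*21 = 1008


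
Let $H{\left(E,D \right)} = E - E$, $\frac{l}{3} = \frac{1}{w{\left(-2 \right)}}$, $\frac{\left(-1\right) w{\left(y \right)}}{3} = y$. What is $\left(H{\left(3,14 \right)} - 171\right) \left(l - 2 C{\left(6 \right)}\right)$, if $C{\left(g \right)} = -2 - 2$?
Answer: $- \frac{2907}{2} \approx -1453.5$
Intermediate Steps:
$w{\left(y \right)} = - 3 y$
$l = \frac{1}{2}$ ($l = \frac{3}{\left(-3\right) \left(-2\right)} = \frac{3}{6} = 3 \cdot \frac{1}{6} = \frac{1}{2} \approx 0.5$)
$C{\left(g \right)} = -4$ ($C{\left(g \right)} = -2 - 2 = -4$)
$H{\left(E,D \right)} = 0$
$\left(H{\left(3,14 \right)} - 171\right) \left(l - 2 C{\left(6 \right)}\right) = \left(0 - 171\right) \left(\frac{1}{2} - -8\right) = - 171 \left(\frac{1}{2} + 8\right) = \left(-171\right) \frac{17}{2} = - \frac{2907}{2}$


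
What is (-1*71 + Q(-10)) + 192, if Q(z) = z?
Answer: 111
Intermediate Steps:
(-1*71 + Q(-10)) + 192 = (-1*71 - 10) + 192 = (-71 - 10) + 192 = -81 + 192 = 111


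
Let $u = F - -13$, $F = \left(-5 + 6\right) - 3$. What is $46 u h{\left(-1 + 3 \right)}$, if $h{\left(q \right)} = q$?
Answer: $1012$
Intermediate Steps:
$F = -2$ ($F = 1 - 3 = -2$)
$u = 11$ ($u = -2 - -13 = -2 + 13 = 11$)
$46 u h{\left(-1 + 3 \right)} = 46 \cdot 11 \left(-1 + 3\right) = 506 \cdot 2 = 1012$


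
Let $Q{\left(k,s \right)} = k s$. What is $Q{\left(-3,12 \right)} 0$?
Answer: $0$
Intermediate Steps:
$Q{\left(-3,12 \right)} 0 = \left(-3\right) 12 \cdot 0 = \left(-36\right) 0 = 0$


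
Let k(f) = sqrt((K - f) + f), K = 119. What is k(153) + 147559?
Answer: 147559 + sqrt(119) ≈ 1.4757e+5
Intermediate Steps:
k(f) = sqrt(119) (k(f) = sqrt((119 - f) + f) = sqrt(119))
k(153) + 147559 = sqrt(119) + 147559 = 147559 + sqrt(119)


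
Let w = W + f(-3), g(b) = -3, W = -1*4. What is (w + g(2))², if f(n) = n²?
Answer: 4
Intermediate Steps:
W = -4
w = 5 (w = -4 + (-3)² = -4 + 9 = 5)
(w + g(2))² = (5 - 3)² = 2² = 4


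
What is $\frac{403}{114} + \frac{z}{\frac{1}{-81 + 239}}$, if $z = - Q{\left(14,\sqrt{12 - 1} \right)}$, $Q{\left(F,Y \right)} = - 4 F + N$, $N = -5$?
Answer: $\frac{1099135}{114} \approx 9641.5$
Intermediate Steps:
$Q{\left(F,Y \right)} = -5 - 4 F$ ($Q{\left(F,Y \right)} = - 4 F - 5 = -5 - 4 F$)
$z = 61$ ($z = - (-5 - 56) = \left(-1\right) \left(-61\right) = 61$)
$\frac{403}{114} + \frac{z}{\frac{1}{-81 + 239}} = \frac{403}{114} + \frac{61}{\frac{1}{-81 + 239}} = 403 \cdot \frac{1}{114} + \frac{61}{\frac{1}{158}} = \frac{403}{114} + 61 \frac{1}{\frac{1}{158}} = \frac{403}{114} + 61 \cdot 158 = \frac{403}{114} + 9638 = \frac{1099135}{114}$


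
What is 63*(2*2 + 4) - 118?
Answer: 386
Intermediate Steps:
63*(2*2 + 4) - 118 = 63*(4 + 4) - 118 = 63*8 - 118 = 504 - 118 = 386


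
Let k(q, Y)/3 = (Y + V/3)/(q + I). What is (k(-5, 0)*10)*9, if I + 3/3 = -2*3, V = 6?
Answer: -45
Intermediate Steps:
I = -7 (I = -1 - 2*3 = -1 - 6 = -7)
k(q, Y) = 3*(2 + Y)/(-7 + q) (k(q, Y) = 3*((Y + 6/3)/(q - 7)) = 3*((Y + 6*(1/3))/(-7 + q)) = 3*((Y + 2)/(-7 + q)) = 3*((2 + Y)/(-7 + q)) = 3*(2 + Y)/(-7 + q))
(k(-5, 0)*10)*9 = ((3*(2 + 0)/(-7 - 5))*10)*9 = ((3*2/(-12))*10)*9 = ((3*(-1/12)*2)*10)*9 = -1/2*10*9 = -5*9 = -45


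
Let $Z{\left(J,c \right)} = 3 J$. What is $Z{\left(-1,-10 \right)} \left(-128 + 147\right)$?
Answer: $-57$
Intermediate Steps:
$Z{\left(-1,-10 \right)} \left(-128 + 147\right) = 3 \left(-1\right) \left(-128 + 147\right) = \left(-3\right) 19 = -57$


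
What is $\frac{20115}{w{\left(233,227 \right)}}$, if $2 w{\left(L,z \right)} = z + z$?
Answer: $\frac{20115}{227} \approx 88.612$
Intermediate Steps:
$w{\left(L,z \right)} = z$ ($w{\left(L,z \right)} = \frac{z + z}{2} = \frac{2 z}{2} = z$)
$\frac{20115}{w{\left(233,227 \right)}} = \frac{20115}{227}$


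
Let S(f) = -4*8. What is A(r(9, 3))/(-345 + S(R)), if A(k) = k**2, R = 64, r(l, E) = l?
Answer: -81/377 ≈ -0.21485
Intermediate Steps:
S(f) = -32
A(r(9, 3))/(-345 + S(R)) = 9**2/(-345 - 32) = 81/(-377) = 81*(-1/377) = -81/377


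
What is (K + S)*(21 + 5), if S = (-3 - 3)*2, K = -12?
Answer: -624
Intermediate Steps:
S = -12 (S = -6*2 = -12)
(K + S)*(21 + 5) = (-12 - 12)*(21 + 5) = -24*26 = -624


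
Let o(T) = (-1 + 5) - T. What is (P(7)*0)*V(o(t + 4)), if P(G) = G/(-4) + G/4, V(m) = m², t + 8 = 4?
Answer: 0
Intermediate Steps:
t = -4 (t = -8 + 4 = -4)
o(T) = 4 - T
P(G) = 0 (P(G) = G*(-¼) + G*(¼) = -G/4 + G/4 = 0)
(P(7)*0)*V(o(t + 4)) = (0*0)*(4 - (-4 + 4))² = 0*(4 - 1*0)² = 0*(4 + 0)² = 0*4² = 0*16 = 0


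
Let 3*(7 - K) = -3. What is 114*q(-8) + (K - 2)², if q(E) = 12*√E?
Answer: 36 + 2736*I*√2 ≈ 36.0 + 3869.3*I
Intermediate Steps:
K = 8 (K = 7 - ⅓*(-3) = 7 + 1 = 8)
114*q(-8) + (K - 2)² = 114*(12*√(-8)) + (8 - 2)² = 114*(12*(2*I*√2)) + 6² = 114*(24*I*√2) + 36 = 2736*I*√2 + 36 = 36 + 2736*I*√2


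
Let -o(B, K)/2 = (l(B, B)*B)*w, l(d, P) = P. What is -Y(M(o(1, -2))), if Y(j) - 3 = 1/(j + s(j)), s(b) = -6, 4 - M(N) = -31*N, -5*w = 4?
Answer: -719/238 ≈ -3.0210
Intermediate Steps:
w = -4/5 (w = -1/5*4 = -4/5 ≈ -0.80000)
o(B, K) = 8*B**2/5 (o(B, K) = -2*B*B*(-4)/5 = -2*B**2*(-4)/5 = -(-8)*B**2/5 = 8*B**2/5)
M(N) = 4 + 31*N (M(N) = 4 - (-31)*N = 4 + 31*N)
Y(j) = 3 + 1/(-6 + j) (Y(j) = 3 + 1/(j - 6) = 3 + 1/(-6 + j))
-Y(M(o(1, -2))) = -(-17 + 3*(4 + 31*((8/5)*1**2)))/(-6 + (4 + 31*((8/5)*1**2))) = -(-17 + 3*(4 + 31*((8/5)*1)))/(-6 + (4 + 31*((8/5)*1))) = -(-17 + 3*(4 + 31*(8/5)))/(-6 + (4 + 31*(8/5))) = -(-17 + 3*(4 + 248/5))/(-6 + (4 + 248/5)) = -(-17 + 3*(268/5))/(-6 + 268/5) = -(-17 + 804/5)/238/5 = -5*719/(238*5) = -1*719/238 = -719/238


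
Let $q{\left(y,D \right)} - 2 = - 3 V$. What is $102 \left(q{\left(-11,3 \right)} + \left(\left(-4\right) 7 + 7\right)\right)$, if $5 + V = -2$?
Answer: $204$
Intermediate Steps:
$V = -7$ ($V = -5 - 2 = -7$)
$q{\left(y,D \right)} = 23$ ($q{\left(y,D \right)} = 2 - -21 = 2 + 21 = 23$)
$102 \left(q{\left(-11,3 \right)} + \left(\left(-4\right) 7 + 7\right)\right) = 102 \left(23 + \left(\left(-4\right) 7 + 7\right)\right) = 102 \left(23 + \left(-28 + 7\right)\right) = 102 \left(23 - 21\right) = 102 \cdot 2 = 204$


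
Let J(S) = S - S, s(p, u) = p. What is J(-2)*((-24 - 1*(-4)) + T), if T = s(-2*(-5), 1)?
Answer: 0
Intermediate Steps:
T = 10 (T = -2*(-5) = 10)
J(S) = 0
J(-2)*((-24 - 1*(-4)) + T) = 0*((-24 - 1*(-4)) + 10) = 0*((-24 + 4) + 10) = 0*(-20 + 10) = 0*(-10) = 0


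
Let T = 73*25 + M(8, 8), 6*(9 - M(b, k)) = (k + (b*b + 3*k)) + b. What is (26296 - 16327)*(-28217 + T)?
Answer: -263184923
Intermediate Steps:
M(b, k) = 9 - 2*k/3 - b/6 - b²/6 (M(b, k) = 9 - ((k + (b*b + 3*k)) + b)/6 = 9 - ((k + (b² + 3*k)) + b)/6 = 9 - ((b² + 4*k) + b)/6 = 9 - (b + b² + 4*k)/6 = 9 + (-2*k/3 - b/6 - b²/6) = 9 - 2*k/3 - b/6 - b²/6)
T = 5450/3 (T = 73*25 + (9 - ⅔*8 - ⅙*8 - ⅙*8²) = 1825 + (9 - 16/3 - 4/3 - ⅙*64) = 1825 + (9 - 16/3 - 4/3 - 32/3) = 1825 - 25/3 = 5450/3 ≈ 1816.7)
(26296 - 16327)*(-28217 + T) = (26296 - 16327)*(-28217 + 5450/3) = 9969*(-79201/3) = -263184923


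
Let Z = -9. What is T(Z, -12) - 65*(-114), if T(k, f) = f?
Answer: 7398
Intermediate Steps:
T(Z, -12) - 65*(-114) = -12 - 65*(-114) = -12 + 7410 = 7398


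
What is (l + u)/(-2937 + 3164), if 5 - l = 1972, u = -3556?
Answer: -5523/227 ≈ -24.330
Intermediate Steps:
l = -1967 (l = 5 - 1*1972 = 5 - 1972 = -1967)
(l + u)/(-2937 + 3164) = (-1967 - 3556)/(-2937 + 3164) = -5523/227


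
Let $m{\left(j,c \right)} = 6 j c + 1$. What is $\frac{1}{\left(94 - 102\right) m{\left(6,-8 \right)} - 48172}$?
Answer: $- \frac{1}{45876} \approx -2.1798 \cdot 10^{-5}$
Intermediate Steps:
$m{\left(j,c \right)} = 1 + 6 c j$ ($m{\left(j,c \right)} = 6 c j + 1 = 1 + 6 c j$)
$\frac{1}{\left(94 - 102\right) m{\left(6,-8 \right)} - 48172} = \frac{1}{\left(94 - 102\right) \left(1 + 6 \left(-8\right) 6\right) - 48172} = \frac{1}{- 8 \left(1 - 288\right) - 48172} = \frac{1}{\left(-8\right) \left(-287\right) - 48172} = \frac{1}{2296 - 48172} = \frac{1}{-45876} = - \frac{1}{45876}$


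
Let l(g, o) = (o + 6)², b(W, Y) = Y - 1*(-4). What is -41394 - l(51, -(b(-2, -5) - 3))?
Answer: -41494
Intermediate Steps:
b(W, Y) = 4 + Y (b(W, Y) = Y + 4 = 4 + Y)
l(g, o) = (6 + o)²
-41394 - l(51, -(b(-2, -5) - 3)) = -41394 - (6 - ((4 - 5) - 3))² = -41394 - (6 - (-1 - 3))² = -41394 - (6 - 1*(-4))² = -41394 - (6 + 4)² = -41394 - 1*10² = -41394 - 1*100 = -41394 - 100 = -41494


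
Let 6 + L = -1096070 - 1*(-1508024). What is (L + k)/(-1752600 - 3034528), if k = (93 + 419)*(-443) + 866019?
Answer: -1051151/4787128 ≈ -0.21958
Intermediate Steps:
L = 411948 (L = -6 + (-1096070 - 1*(-1508024)) = -6 + (-1096070 + 1508024) = -6 + 411954 = 411948)
k = 639203 (k = 512*(-443) + 866019 = -226816 + 866019 = 639203)
(L + k)/(-1752600 - 3034528) = (411948 + 639203)/(-1752600 - 3034528) = 1051151/(-4787128) = 1051151*(-1/4787128) = -1051151/4787128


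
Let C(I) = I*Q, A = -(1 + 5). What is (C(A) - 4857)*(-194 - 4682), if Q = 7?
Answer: 23887524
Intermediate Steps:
A = -6 (A = -1*6 = -6)
C(I) = 7*I (C(I) = I*7 = 7*I)
(C(A) - 4857)*(-194 - 4682) = (7*(-6) - 4857)*(-194 - 4682) = (-42 - 4857)*(-4876) = -4899*(-4876) = 23887524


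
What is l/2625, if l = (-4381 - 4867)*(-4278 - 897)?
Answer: 638112/35 ≈ 18232.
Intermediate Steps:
l = 47858400 (l = -9248*(-5175) = 47858400)
l/2625 = 47858400/2625 = 47858400*(1/2625) = 638112/35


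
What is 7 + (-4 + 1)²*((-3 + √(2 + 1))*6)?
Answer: -155 + 54*√3 ≈ -61.469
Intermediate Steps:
7 + (-4 + 1)²*((-3 + √(2 + 1))*6) = 7 + (-3)²*((-3 + √3)*6) = 7 + 9*(-18 + 6*√3) = 7 + (-162 + 54*√3) = -155 + 54*√3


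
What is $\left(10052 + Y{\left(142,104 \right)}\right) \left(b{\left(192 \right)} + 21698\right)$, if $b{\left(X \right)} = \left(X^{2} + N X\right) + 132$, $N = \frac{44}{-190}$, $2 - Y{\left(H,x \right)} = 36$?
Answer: $\frac{55817350708}{95} \approx 5.8755 \cdot 10^{8}$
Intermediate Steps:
$Y{\left(H,x \right)} = -34$ ($Y{\left(H,x \right)} = 2 - 36 = -34$)
$N = - \frac{22}{95}$ ($N = 44 \left(- \frac{1}{190}\right) = - \frac{22}{95} \approx -0.23158$)
$b{\left(X \right)} = 132 + X^{2} - \frac{22 X}{95}$ ($b{\left(X \right)} = \left(X^{2} - \frac{22 X}{95}\right) + 132 = 132 + X^{2} - \frac{22 X}{95}$)
$\left(10052 + Y{\left(142,104 \right)}\right) \left(b{\left(192 \right)} + 21698\right) = \left(10052 - 34\right) \left(\left(132 + 192^{2} - \frac{4224}{95}\right) + 21698\right) = 10018 \left(\left(132 + 36864 - \frac{4224}{95}\right) + 21698\right) = 10018 \left(\frac{3510396}{95} + 21698\right) = 10018 \cdot \frac{5571706}{95} = \frac{55817350708}{95}$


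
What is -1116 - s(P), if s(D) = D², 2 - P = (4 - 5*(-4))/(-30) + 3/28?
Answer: -22015729/19600 ≈ -1123.3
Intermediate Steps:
P = 377/140 (P = 2 - ((4 - 5*(-4))/(-30) + 3/28) = 2 - ((4 + 20)*(-1/30) + 3*(1/28)) = 2 - (24*(-1/30) + 3/28) = 2 - (-⅘ + 3/28) = 2 - 1*(-97/140) = 2 + 97/140 = 377/140 ≈ 2.6929)
-1116 - s(P) = -1116 - (377/140)² = -1116 - 1*142129/19600 = -1116 - 142129/19600 = -22015729/19600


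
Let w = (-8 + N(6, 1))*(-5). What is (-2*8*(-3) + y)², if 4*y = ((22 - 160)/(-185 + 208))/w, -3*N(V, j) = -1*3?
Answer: 11269449/4900 ≈ 2299.9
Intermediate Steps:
N(V, j) = 1 (N(V, j) = -(-1)*3/3 = -⅓*(-3) = 1)
w = 35 (w = (-8 + 1)*(-5) = -7*(-5) = 35)
y = -3/70 (y = (((22 - 160)/(-185 + 208))/35)/4 = (-138/23*(1/35))/4 = (-138*1/23*(1/35))/4 = (-6*1/35)/4 = (¼)*(-6/35) = -3/70 ≈ -0.042857)
(-2*8*(-3) + y)² = (-2*8*(-3) - 3/70)² = (-16*(-3) - 3/70)² = (48 - 3/70)² = (3357/70)² = 11269449/4900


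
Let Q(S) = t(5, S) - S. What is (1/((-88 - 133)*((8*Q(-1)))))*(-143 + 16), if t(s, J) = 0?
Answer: 127/1768 ≈ 0.071833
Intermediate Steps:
Q(S) = -S (Q(S) = 0 - S = -S)
(1/((-88 - 133)*((8*Q(-1)))))*(-143 + 16) = (1/((-88 - 133)*((8*(-1*(-1))))))*(-143 + 16) = (1/((-221)*((8*1))))*(-127) = -1/221/8*(-127) = -1/221*1/8*(-127) = -1/1768*(-127) = 127/1768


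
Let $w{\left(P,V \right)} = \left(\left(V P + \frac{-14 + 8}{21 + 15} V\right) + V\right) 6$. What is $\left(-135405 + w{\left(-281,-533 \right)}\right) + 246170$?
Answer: $1006738$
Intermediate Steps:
$w{\left(P,V \right)} = 5 V + 6 P V$ ($w{\left(P,V \right)} = \left(\left(P V + - \frac{6}{36} V\right) + V\right) 6 = \left(\left(P V + \left(-6\right) \frac{1}{36} V\right) + V\right) 6 = \left(\left(P V - \frac{V}{6}\right) + V\right) 6 = \left(\left(- \frac{V}{6} + P V\right) + V\right) 6 = \left(\frac{5 V}{6} + P V\right) 6 = 5 V + 6 P V$)
$\left(-135405 + w{\left(-281,-533 \right)}\right) + 246170 = \left(-135405 - 533 \left(5 + 6 \left(-281\right)\right)\right) + 246170 = \left(-135405 - 533 \left(5 - 1686\right)\right) + 246170 = \left(-135405 - -895973\right) + 246170 = \left(-135405 + 895973\right) + 246170 = 760568 + 246170 = 1006738$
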